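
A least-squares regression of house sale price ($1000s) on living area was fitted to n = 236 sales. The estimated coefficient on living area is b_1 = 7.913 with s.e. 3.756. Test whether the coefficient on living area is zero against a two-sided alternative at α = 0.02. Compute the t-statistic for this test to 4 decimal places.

H₀: β₁ = 0 vs H₁: β₁ ≠ 0.
t = (b_1 − β₁⁰)/SE = 7.913 / 3.756 = 2.1068.
df = n − 2 = 236 − 2 = 234.
Two-sided p ≈ 0.0362, which is ≥ 0.02, so fail to reject H₀.
The data do not give significant evidence of an association between living area and house sale price.

t = 2.1068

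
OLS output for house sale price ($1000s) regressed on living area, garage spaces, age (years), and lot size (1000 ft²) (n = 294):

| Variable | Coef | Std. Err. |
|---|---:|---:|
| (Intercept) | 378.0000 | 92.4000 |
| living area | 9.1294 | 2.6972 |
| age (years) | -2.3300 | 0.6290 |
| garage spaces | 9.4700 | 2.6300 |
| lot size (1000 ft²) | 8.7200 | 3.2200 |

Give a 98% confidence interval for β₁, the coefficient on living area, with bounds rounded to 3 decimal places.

(2.820, 15.439)

Read off: b = 9.1294, SE = 2.6972 for living area.
df = n − k − 1 = 294 − 4 − 1 = 289.
t* = t_{0.01, 289} = 2.33932.
Margin = t* × SE = 2.33932 × 2.6972 = 6.30961.
CI: 9.1294 ± 6.30961 → (2.820, 15.439).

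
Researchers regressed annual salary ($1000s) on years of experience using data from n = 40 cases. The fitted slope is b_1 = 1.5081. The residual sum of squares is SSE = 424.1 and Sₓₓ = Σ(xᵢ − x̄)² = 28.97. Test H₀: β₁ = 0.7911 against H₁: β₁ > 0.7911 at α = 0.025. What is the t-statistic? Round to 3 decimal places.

t = 1.155

MSE = SSE/(n − 2) = 424.1/38 = 11.1605.
SE(b_1) = √(MSE/Sₓₓ) = √(11.1605/28.97) = 0.62068.
t = (1.5081 − 0.7911) / 0.62068 = 1.155.
df = n − 2 = 38.
One-sided p ≈ 0.1276, which is ≥ 0.025, so fail to reject H₀.
The data do not give significant evidence that the true slope on years of experience exceeds 0.7911 $1000s per unit.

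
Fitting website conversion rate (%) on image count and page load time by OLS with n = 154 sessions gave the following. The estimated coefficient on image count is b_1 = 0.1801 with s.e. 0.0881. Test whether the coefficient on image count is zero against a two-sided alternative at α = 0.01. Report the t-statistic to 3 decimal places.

H₀: β₁ = 0 vs H₁: β₁ ≠ 0.
t = (b_1 − β₁⁰)/SE = 0.1801 / 0.0881 = 2.044.
df = n − k − 1 = 154 − 2 − 1 = 151.
Two-sided p ≈ 0.0427, which is ≥ 0.01, so fail to reject H₀.
The data do not give significant evidence of an association between image count and website conversion rate, after adjusting for the other predictors.

t = 2.044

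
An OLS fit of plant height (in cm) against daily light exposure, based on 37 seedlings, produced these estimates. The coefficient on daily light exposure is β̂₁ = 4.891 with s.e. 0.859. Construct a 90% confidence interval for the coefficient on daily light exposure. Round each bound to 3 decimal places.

(3.440, 6.342)

df = n − 2 = 37 − 2 = 35.
t* = t_{0.05, 35} = 1.689572.
Margin = t* × SE = 1.689572 × 0.859 = 1.45134.
CI: 4.891 ± 1.45134 → (3.440, 6.342).
With 90% confidence, each one-unit increase in daily light exposure is associated with a change of between 3.440 and 6.342 cm in plant height.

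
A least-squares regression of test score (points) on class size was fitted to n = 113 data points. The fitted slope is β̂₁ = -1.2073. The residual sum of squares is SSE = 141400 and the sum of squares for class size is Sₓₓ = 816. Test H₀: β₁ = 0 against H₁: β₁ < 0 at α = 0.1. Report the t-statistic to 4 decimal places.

t = -0.9663

MSE = SSE/(n − 2) = 141400/111 = 1273.87.
SE(β̂₁) = √(MSE/Sₓₓ) = √(1273.87/816) = 1.24945.
t = -1.2073 / 1.24945 = -0.9663.
df = n − 2 = 111.
One-sided p ≈ 0.1680, which is ≥ 0.1, so fail to reject H₀.
The data do not give significant evidence that the true slope on class size is negative.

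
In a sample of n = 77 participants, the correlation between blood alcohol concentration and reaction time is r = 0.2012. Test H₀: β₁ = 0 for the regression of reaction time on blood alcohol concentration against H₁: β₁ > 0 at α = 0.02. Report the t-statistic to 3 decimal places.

t = r·√(n − 2)/√(1 − r²) = 0.2012·√75/√0.959519 = 1.779.
df = n − 2 = 75.
One-sided p ≈ 0.0397, which is ≥ 0.02, so fail to reject H₀.
The data do not give significant evidence of a linear association between blood alcohol concentration and reaction time.

t = 1.779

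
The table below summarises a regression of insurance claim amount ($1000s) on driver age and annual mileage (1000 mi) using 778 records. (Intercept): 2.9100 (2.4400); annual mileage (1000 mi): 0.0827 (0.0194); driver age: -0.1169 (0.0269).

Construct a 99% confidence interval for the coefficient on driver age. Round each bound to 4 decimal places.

Read off: b = -0.1169, SE = 0.0269 for driver age.
df = n − k − 1 = 778 − 2 − 1 = 775.
t* = t_{0.005, 775} = 2.582188.
Margin = t* × SE = 2.582188 × 0.0269 = 0.069461.
CI: -0.1169 ± 0.069461 → (-0.1864, -0.0474).

(-0.1864, -0.0474)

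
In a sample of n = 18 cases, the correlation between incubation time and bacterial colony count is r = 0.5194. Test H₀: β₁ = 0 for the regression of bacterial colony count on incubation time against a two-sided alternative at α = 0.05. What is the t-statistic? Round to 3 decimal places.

t = r·√(n − 2)/√(1 − r²) = 0.5194·√16/√0.730224 = 2.431.
df = n − 2 = 16.
Two-sided p ≈ 0.0272, which is < 0.05, so reject H₀.
There is evidence of a linear association between incubation time and bacterial colony count.

t = 2.431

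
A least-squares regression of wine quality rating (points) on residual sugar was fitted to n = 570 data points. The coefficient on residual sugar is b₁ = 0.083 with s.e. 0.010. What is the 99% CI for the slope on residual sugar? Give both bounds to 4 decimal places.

(0.0572, 0.1088)

df = n − 2 = 570 − 2 = 568.
t* = t_{0.005, 568} = 2.584513.
Margin = t* × SE = 2.584513 × 0.010 = 0.025845.
CI: 0.083 ± 0.025845 → (0.0572, 0.1088).
With 99% confidence, each one-unit increase in residual sugar is associated with a change of between 0.0572 and 0.1088 points in wine quality rating.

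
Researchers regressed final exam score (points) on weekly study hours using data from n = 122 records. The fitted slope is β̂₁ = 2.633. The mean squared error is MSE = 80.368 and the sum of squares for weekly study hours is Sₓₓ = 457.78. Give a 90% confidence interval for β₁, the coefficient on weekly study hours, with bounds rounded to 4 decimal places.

SE(β̂₁) = √(MSE/Sₓₓ) = √(80.368/457.78) = 0.418999.
df = n − 2 = 120.
t* = t_{0.05, 120} = 1.657651.
Margin = t* × SE = 1.657651 × 0.418999 = 0.694554.
CI: 2.633 ± 0.694554 → (1.9384, 3.3276).
With 90% confidence, each one-unit increase in weekly study hours is associated with a change of between 1.9384 and 3.3276 points in final exam score.

(1.9384, 3.3276)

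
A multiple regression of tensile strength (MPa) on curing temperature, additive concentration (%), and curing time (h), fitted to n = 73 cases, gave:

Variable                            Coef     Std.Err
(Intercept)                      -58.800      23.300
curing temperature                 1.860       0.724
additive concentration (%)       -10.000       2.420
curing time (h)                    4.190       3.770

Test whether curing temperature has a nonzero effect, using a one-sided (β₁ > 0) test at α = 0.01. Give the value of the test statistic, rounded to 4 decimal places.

t = 2.5691

Read off: b = 1.860, SE = 0.724 for curing temperature.
H₀: β₁ = 0 vs H₁: β₁ > 0.
t = 1.860 / 0.724 = 2.5691.
df = n − k − 1 = 73 − 3 − 1 = 69.
One-sided p ≈ 0.0062, which is < 0.01, so reject H₀.
There is evidence that the true slope on curing temperature is positive, holding the other predictors fixed.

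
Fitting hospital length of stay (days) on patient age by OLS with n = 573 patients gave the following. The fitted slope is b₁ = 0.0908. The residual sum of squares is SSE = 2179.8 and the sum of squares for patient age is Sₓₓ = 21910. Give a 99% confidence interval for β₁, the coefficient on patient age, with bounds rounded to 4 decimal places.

MSE = SSE/(n − 2) = 2179.8/571 = 3.81751.
SE(b₁) = √(MSE/Sₓₓ) = √(3.81751/21910) = 0.0131999.
df = n − 2 = 571.
t* = t_{0.005, 571} = 2.584467.
Margin = t* × SE = 2.584467 × 0.0131999 = 0.034115.
CI: 0.0908 ± 0.034115 → (0.0567, 0.1249).
With 99% confidence, each one-unit increase in patient age is associated with a change of between 0.0567 and 0.1249 days in hospital length of stay.

(0.0567, 0.1249)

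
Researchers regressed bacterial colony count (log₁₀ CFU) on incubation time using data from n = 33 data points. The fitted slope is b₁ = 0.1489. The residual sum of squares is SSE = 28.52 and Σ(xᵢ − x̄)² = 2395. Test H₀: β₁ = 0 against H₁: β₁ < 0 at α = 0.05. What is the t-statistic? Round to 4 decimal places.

t = 7.5972

MSE = SSE/(n − 2) = 28.52/31 = 0.92.
SE(b₁) = √(MSE/Sₓₓ) = √(0.92/2395) = 0.0195993.
t = 0.1489 / 0.0195993 = 7.5972.
df = n − 2 = 31.
One-sided p ≈ 1.0000, which is ≥ 0.05, so fail to reject H₀.
The data do not give significant evidence that the true slope on incubation time is negative.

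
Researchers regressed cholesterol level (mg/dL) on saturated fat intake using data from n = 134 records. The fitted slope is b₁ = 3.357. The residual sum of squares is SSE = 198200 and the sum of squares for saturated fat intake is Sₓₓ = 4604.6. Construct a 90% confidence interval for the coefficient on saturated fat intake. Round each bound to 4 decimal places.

(2.4111, 4.3029)

MSE = SSE/(n − 2) = 198200/132 = 1501.52.
SE(b₁) = √(MSE/Sₓₓ) = √(1501.52/4604.6) = 0.571043.
df = n − 2 = 132.
t* = t_{0.05, 132} = 1.656479.
Margin = t* × SE = 1.656479 × 0.571043 = 0.945921.
CI: 3.357 ± 0.945921 → (2.4111, 4.3029).
With 90% confidence, each one-unit increase in saturated fat intake is associated with a change of between 2.4111 and 4.3029 mg/dL in cholesterol level.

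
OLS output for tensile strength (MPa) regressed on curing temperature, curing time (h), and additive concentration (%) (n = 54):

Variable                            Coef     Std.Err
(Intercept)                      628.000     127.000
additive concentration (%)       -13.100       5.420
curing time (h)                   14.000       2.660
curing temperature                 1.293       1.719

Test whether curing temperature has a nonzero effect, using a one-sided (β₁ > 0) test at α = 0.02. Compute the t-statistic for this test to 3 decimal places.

Read off: b = 1.293, SE = 1.719 for curing temperature.
H₀: β₁ = 0 vs H₁: β₁ > 0.
t = 1.293 / 1.719 = 0.752.
df = n − k − 1 = 54 − 3 − 1 = 50.
One-sided p ≈ 0.2277, which is ≥ 0.02, so fail to reject H₀.
The data do not give significant evidence that the true slope on curing temperature is positive, holding the other predictors fixed.

t = 0.752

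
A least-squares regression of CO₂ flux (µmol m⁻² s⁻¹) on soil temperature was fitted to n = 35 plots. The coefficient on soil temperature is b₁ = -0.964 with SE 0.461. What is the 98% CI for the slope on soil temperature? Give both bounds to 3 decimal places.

(-2.091, 0.163)

df = n − 2 = 35 − 2 = 33.
t* = t_{0.01, 33} = 2.444794.
Margin = t* × SE = 2.444794 × 0.461 = 1.12705.
CI: -0.964 ± 1.12705 → (-2.091, 0.163).
With 98% confidence, each one-unit increase in soil temperature is associated with a change of between -2.091 and 0.163 µmol m⁻² s⁻¹ in CO₂ flux.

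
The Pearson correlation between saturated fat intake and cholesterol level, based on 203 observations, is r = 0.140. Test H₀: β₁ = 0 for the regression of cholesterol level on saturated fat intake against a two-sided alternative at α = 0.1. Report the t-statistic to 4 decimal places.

t = r·√(n − 2)/√(1 − r²) = 0.140·√201/√0.9804 = 2.0046.
df = n − 2 = 201.
Two-sided p ≈ 0.0463, which is < 0.1, so reject H₀.
There is evidence of a linear association between saturated fat intake and cholesterol level.

t = 2.0046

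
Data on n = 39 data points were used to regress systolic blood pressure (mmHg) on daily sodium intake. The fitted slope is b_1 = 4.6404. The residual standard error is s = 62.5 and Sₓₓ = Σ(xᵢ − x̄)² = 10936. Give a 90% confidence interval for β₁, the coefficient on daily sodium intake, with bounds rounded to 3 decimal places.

SE(b_1) = s/√Sₓₓ = 62.5/√10936 = 0.597655.
df = n − 2 = 37.
t* = t_{0.05, 37} = 1.687094.
Margin = t* × SE = 1.687094 × 0.597655 = 1.00830.
CI: 4.6404 ± 1.00830 → (3.632, 5.649).
With 90% confidence, each one-unit increase in daily sodium intake is associated with a change of between 3.632 and 5.649 mmHg in systolic blood pressure.

(3.632, 5.649)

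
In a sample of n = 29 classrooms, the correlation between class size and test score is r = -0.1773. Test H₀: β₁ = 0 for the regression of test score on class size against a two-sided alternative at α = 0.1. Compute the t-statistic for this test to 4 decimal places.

t = -0.9361

t = r·√(n − 2)/√(1 − r²) = -0.1773·√27/√0.968565 = -0.9361.
df = n − 2 = 27.
Two-sided p ≈ 0.3575, which is ≥ 0.1, so fail to reject H₀.
The data do not give significant evidence of a linear association between class size and test score.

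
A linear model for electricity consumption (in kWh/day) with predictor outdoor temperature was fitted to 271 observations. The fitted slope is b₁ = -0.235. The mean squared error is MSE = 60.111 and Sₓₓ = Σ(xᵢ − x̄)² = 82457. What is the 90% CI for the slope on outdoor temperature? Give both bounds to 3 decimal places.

(-0.280, -0.190)

SE(b₁) = √(MSE/Sₓₓ) = √(60.111/82457) = 0.027.
df = n − 2 = 269.
t* = t_{0.05, 269} = 1.650538.
Margin = t* × SE = 1.650538 × 0.027 = 0.04456.
CI: -0.235 ± 0.04456 → (-0.280, -0.190).
With 90% confidence, each one-unit increase in outdoor temperature is associated with a change of between -0.280 and -0.190 kWh/day in electricity consumption.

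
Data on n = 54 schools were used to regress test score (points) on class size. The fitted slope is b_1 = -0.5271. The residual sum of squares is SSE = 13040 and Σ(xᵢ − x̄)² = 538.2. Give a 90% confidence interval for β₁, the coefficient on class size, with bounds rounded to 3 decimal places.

(-1.670, 0.616)

MSE = SSE/(n − 2) = 13040/52 = 250.769.
SE(b_1) = √(MSE/Sₓₓ) = √(250.769/538.2) = 0.682598.
df = n − 2 = 52.
t* = t_{0.05, 52} = 1.674689.
Margin = t* × SE = 1.674689 × 0.682598 = 1.14314.
CI: -0.5271 ± 1.14314 → (-1.670, 0.616).
With 90% confidence, each one-unit increase in class size is associated with a change of between -1.670 and 0.616 points in test score.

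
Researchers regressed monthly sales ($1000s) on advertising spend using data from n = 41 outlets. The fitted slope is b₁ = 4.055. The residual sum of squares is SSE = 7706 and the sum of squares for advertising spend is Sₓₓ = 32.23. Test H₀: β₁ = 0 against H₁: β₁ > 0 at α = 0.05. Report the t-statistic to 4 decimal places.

t = 1.6377

MSE = SSE/(n − 2) = 7706/39 = 197.59.
SE(b₁) = √(MSE/Sₓₓ) = √(197.59/32.23) = 2.47601.
t = 4.055 / 2.47601 = 1.6377.
df = n − 2 = 39.
One-sided p ≈ 0.0548, which is ≥ 0.05, so fail to reject H₀.
The data do not give significant evidence that the true slope on advertising spend is positive.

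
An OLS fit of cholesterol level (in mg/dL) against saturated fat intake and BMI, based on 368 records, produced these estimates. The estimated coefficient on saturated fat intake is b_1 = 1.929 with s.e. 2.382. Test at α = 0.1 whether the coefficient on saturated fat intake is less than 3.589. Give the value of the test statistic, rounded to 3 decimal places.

H₀: β₁ = 3.589 vs H₁: β₁ < 3.589.
t = (b_1 − β₁⁰)/SE = (1.929 − 3.589) / 2.382 = -0.697.
df = n − k − 1 = 368 − 2 − 1 = 365.
One-sided p ≈ 0.2432, which is ≥ 0.1, so fail to reject H₀.
The data do not give significant evidence that the true slope on saturated fat intake is below 3.589 mg/dL per unit, holding the other predictors fixed.

t = -0.697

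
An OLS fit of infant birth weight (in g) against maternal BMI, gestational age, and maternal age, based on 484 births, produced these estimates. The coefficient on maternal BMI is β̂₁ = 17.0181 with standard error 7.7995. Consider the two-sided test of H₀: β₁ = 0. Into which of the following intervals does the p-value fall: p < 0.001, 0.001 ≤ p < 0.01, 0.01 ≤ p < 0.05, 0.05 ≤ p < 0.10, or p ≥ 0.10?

0.01 ≤ p < 0.05

t = 17.0181 / 7.7995 = 2.182.
df = n − k − 1 = 484 − 3 − 1 = 480.
Two-sided p = 2·P(T_{480} > |t|) ≈ 0.0296.
So 0.01 ≤ p < 0.05.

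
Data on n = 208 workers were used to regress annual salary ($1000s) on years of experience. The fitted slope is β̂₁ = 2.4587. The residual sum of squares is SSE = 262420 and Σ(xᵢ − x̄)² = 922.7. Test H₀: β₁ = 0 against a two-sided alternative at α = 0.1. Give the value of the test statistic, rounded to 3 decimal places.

MSE = SSE/(n − 2) = 262420/206 = 1273.88.
SE(β̂₁) = √(MSE/Sₓₓ) = √(1273.88/922.7) = 1.17499.
t = 2.4587 / 1.17499 = 2.093.
df = n − 2 = 206.
Two-sided p ≈ 0.0376, which is < 0.1, so reject H₀.
There is evidence that years of experience is associated with annual salary.

t = 2.093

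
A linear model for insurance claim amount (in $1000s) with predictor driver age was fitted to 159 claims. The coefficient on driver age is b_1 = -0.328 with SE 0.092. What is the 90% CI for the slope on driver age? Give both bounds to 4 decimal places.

(-0.4802, -0.1758)

df = n − 2 = 159 − 2 = 157.
t* = t_{0.05, 157} = 1.654617.
Margin = t* × SE = 1.654617 × 0.092 = 0.152225.
CI: -0.328 ± 0.152225 → (-0.4802, -0.1758).
With 90% confidence, each one-unit increase in driver age is associated with a change of between -0.4802 and -0.1758 $1000s in insurance claim amount.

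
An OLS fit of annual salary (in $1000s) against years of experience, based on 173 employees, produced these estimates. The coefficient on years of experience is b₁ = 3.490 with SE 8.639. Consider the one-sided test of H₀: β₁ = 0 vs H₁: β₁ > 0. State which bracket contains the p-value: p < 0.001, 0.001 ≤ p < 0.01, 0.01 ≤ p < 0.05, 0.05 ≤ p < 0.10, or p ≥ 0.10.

p ≥ 0.10

t = 3.490 / 8.639 = 0.404.
df = n − 2 = 173 − 2 = 171.
One-sided p = P(T_{171} > t) ≈ 0.3434.
So p ≥ 0.10.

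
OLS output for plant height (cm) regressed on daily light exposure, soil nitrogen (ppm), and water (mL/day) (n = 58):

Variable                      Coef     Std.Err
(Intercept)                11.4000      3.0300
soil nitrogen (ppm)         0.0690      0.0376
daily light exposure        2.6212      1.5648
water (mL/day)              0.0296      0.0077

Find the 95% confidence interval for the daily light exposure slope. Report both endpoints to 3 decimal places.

(-0.516, 5.758)

Read off: b = 2.6212, SE = 1.5648 for daily light exposure.
df = n − k − 1 = 58 − 3 − 1 = 54.
t* = t_{0.025, 54} = 2.004879.
Margin = t* × SE = 2.004879 × 1.5648 = 3.13724.
CI: 2.6212 ± 3.13724 → (-0.516, 5.758).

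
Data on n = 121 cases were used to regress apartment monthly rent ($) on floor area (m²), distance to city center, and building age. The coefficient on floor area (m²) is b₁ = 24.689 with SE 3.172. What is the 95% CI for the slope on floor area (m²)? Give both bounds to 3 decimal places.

df = n − k − 1 = 121 − 3 − 1 = 117.
t* = t_{0.025, 117} = 1.980448.
Margin = t* × SE = 1.980448 × 3.172 = 6.28198.
CI: 24.689 ± 6.28198 → (18.407, 30.971).
With 95% confidence, each one-unit increase in floor area (m²) is associated with a change of between 18.407 and 30.971 $ in apartment monthly rent, holding the other predictors fixed.

(18.407, 30.971)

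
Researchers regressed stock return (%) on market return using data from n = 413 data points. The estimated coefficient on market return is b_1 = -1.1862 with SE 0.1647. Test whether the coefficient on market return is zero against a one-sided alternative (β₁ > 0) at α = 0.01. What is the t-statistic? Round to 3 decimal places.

t = -7.202

H₀: β₁ = 0 vs H₁: β₁ > 0.
t = (b_1 − β₁⁰)/SE = -1.1862 / 0.1647 = -7.202.
df = n − 2 = 413 − 2 = 411.
One-sided p ≈ 1.0000, which is ≥ 0.01, so fail to reject H₀.
The data do not give significant evidence that the true slope on market return is positive.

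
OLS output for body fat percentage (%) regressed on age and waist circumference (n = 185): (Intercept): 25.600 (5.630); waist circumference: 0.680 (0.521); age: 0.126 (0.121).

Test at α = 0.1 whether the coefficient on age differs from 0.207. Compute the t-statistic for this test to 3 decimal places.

Read off: b = 0.126, SE = 0.121 for age.
H₀: β₁ = 0.207 vs H₁: β₁ ≠ 0.207.
t = (0.126 − 0.207) / 0.121 = -0.669.
df = n − k − 1 = 185 − 2 − 1 = 182.
Two-sided p ≈ 0.5041, which is ≥ 0.1, so fail to reject H₀.
The data are consistent with a true slope of 0.207 % per unit of age, holding the other predictors fixed.

t = -0.669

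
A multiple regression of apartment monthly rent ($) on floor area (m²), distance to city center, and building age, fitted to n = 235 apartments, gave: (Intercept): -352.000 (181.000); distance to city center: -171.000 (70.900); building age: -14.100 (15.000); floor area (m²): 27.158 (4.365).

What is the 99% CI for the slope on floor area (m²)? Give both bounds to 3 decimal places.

(15.821, 38.495)

Read off: b = 27.158, SE = 4.365 for floor area (m²).
df = n − k − 1 = 235 − 3 − 1 = 231.
t* = t_{0.005, 231} = 2.59728.
Margin = t* × SE = 2.59728 × 4.365 = 11.33713.
CI: 27.158 ± 11.33713 → (15.821, 38.495).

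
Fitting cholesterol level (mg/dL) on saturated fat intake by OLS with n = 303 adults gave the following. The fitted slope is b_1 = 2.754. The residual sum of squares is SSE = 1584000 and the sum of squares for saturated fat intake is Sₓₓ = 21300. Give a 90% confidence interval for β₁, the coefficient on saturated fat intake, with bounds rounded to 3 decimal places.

MSE = SSE/(n − 2) = 1584000/301 = 5262.46.
SE(b_1) = √(MSE/Sₓₓ) = √(5262.46/21300) = 0.497055.
df = n − 2 = 301.
t* = t_{0.05, 301} = 1.649932.
Margin = t* × SE = 1.649932 × 0.497055 = 0.82011.
CI: 2.754 ± 0.82011 → (1.934, 3.574).
With 90% confidence, each one-unit increase in saturated fat intake is associated with a change of between 1.934 and 3.574 mg/dL in cholesterol level.

(1.934, 3.574)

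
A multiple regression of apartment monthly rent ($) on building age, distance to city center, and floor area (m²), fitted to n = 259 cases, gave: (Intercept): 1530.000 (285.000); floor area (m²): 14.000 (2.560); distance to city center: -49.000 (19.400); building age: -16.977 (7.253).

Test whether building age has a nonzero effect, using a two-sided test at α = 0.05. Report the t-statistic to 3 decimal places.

Read off: b = -16.977, SE = 7.253 for building age.
H₀: β₁ = 0 vs H₁: β₁ ≠ 0.
t = -16.977 / 7.253 = -2.341.
df = n − k − 1 = 259 − 3 − 1 = 255.
Two-sided p ≈ 0.0200, which is < 0.05, so reject H₀.
There is evidence that building age is associated with apartment monthly rent, holding the other predictors fixed.

t = -2.341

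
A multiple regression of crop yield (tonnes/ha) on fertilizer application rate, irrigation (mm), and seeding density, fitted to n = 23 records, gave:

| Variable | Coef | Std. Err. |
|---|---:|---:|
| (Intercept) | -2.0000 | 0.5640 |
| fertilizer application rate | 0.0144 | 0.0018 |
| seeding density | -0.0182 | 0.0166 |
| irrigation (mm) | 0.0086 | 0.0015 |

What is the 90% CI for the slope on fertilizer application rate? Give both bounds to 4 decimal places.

(0.0113, 0.0175)

Read off: b = 0.0144, SE = 0.0018 for fertilizer application rate.
df = n − k − 1 = 23 − 3 − 1 = 19.
t* = t_{0.05, 19} = 1.729133.
Margin = t* × SE = 1.729133 × 0.0018 = 0.003112.
CI: 0.0144 ± 0.003112 → (0.0113, 0.0175).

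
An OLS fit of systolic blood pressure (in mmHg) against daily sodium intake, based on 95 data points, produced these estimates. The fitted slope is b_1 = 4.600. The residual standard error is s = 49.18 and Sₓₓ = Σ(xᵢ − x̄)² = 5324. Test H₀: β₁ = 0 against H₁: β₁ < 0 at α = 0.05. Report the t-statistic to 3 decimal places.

SE(b_1) = s/√Sₓₓ = 49.18/√5324 = 0.674015.
t = 4.600 / 0.674015 = 6.825.
df = n − 2 = 93.
One-sided p ≈ 1.0000, which is ≥ 0.05, so fail to reject H₀.
The data do not give significant evidence that the true slope on daily sodium intake is negative.

t = 6.825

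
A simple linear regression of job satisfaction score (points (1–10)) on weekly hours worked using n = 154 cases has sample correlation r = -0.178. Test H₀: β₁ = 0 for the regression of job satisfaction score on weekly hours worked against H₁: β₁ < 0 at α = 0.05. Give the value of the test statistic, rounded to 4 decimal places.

t = -2.2301

t = r·√(n − 2)/√(1 − r²) = -0.178·√152/√0.968316 = -2.2301.
df = n − 2 = 152.
One-sided p ≈ 0.0136, which is < 0.05, so reject H₀.
There is evidence of a linear association between weekly hours worked and job satisfaction score.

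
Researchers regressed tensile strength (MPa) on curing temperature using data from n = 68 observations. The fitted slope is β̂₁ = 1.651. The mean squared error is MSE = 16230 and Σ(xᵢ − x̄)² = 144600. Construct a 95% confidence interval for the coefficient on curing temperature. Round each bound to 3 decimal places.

SE(β̂₁) = √(MSE/Sₓₓ) = √(16230/144600) = 0.335023.
df = n − 2 = 66.
t* = t_{0.025, 66} = 1.996564.
Margin = t* × SE = 1.996564 × 0.335023 = 0.66890.
CI: 1.651 ± 0.66890 → (0.982, 2.320).
With 95% confidence, each one-unit increase in curing temperature is associated with a change of between 0.982 and 2.320 MPa in tensile strength.

(0.982, 2.320)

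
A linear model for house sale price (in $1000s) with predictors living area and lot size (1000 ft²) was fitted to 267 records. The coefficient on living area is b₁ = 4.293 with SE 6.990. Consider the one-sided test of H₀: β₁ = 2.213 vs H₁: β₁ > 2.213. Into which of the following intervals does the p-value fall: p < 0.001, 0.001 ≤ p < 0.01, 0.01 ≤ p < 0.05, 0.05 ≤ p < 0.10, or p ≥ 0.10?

t = (4.293 − 2.213) / 6.990 = 0.298.
df = n − k − 1 = 267 − 2 − 1 = 264.
One-sided p = P(T_{264} > t) ≈ 0.3831.
So p ≥ 0.10.

p ≥ 0.10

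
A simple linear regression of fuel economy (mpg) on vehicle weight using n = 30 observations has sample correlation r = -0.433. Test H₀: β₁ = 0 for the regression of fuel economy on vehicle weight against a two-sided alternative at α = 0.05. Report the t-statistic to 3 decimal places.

t = r·√(n − 2)/√(1 − r²) = -0.433·√28/√0.812511 = -2.542.
df = n − 2 = 28.
Two-sided p ≈ 0.0168, which is < 0.05, so reject H₀.
There is evidence of a linear association between vehicle weight and fuel economy.

t = -2.542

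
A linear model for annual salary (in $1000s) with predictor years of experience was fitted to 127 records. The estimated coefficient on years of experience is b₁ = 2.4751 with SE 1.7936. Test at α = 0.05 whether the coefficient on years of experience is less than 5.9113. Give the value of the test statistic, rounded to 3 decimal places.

H₀: β₁ = 5.9113 vs H₁: β₁ < 5.9113.
t = (b₁ − β₁⁰)/SE = (2.4751 − 5.9113) / 1.7936 = -1.916.
df = n − 2 = 127 − 2 = 125.
One-sided p ≈ 0.0288, which is < 0.05, so reject H₀.
There is evidence that the true slope on years of experience is below 5.9113 $1000s per unit.

t = -1.916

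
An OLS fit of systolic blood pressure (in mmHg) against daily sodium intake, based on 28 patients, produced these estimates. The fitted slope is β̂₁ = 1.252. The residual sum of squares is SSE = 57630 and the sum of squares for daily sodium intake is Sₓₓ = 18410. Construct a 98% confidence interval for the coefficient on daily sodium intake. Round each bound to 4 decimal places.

(0.3920, 2.1120)

MSE = SSE/(n − 2) = 57630/26 = 2216.54.
SE(β̂₁) = √(MSE/Sₓₓ) = √(2216.54/18410) = 0.346985.
df = n − 2 = 26.
t* = t_{0.01, 26} = 2.47863.
Margin = t* × SE = 2.47863 × 0.346985 = 0.860047.
CI: 1.252 ± 0.860047 → (0.3920, 2.1120).
With 98% confidence, each one-unit increase in daily sodium intake is associated with a change of between 0.3920 and 2.1120 mmHg in systolic blood pressure.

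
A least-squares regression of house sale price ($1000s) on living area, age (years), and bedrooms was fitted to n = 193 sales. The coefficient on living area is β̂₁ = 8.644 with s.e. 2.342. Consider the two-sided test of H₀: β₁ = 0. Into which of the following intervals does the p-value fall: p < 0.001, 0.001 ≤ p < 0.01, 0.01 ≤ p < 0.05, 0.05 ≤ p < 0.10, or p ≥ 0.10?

t = 8.644 / 2.342 = 3.691.
df = n − k − 1 = 193 − 3 − 1 = 189.
Two-sided p = 2·P(T_{189} > |t|) ≈ 0.0003.
So p < 0.001.

p < 0.001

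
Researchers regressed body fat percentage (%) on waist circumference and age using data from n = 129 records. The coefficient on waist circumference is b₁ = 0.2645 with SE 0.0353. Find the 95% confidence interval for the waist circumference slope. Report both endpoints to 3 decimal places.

(0.195, 0.334)

df = n − k − 1 = 129 − 2 − 1 = 126.
t* = t_{0.025, 126} = 1.978971.
Margin = t* × SE = 1.978971 × 0.0353 = 0.06986.
CI: 0.2645 ± 0.06986 → (0.195, 0.334).
With 95% confidence, each one-unit increase in waist circumference is associated with a change of between 0.195 and 0.334 % in body fat percentage, holding the other predictors fixed.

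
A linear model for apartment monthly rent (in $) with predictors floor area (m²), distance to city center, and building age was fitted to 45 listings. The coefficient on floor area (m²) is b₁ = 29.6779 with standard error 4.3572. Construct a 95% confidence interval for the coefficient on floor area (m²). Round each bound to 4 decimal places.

df = n − k − 1 = 45 − 3 − 1 = 41.
t* = t_{0.025, 41} = 2.019541.
Margin = t* × SE = 2.019541 × 4.3572 = 8.799544.
CI: 29.6779 ± 8.799544 → (20.8784, 38.4774).
With 95% confidence, each one-unit increase in floor area (m²) is associated with a change of between 20.8784 and 38.4774 $ in apartment monthly rent, holding the other predictors fixed.

(20.8784, 38.4774)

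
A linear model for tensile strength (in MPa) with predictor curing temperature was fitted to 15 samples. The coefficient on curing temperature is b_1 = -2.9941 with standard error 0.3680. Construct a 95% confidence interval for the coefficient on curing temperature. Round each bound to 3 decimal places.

(-3.789, -2.199)

df = n − 2 = 15 − 2 = 13.
t* = t_{0.025, 13} = 2.160369.
Margin = t* × SE = 2.160369 × 0.3680 = 0.79502.
CI: -2.9941 ± 0.79502 → (-3.789, -2.199).
With 95% confidence, each one-unit increase in curing temperature is associated with a change of between -3.789 and -2.199 MPa in tensile strength.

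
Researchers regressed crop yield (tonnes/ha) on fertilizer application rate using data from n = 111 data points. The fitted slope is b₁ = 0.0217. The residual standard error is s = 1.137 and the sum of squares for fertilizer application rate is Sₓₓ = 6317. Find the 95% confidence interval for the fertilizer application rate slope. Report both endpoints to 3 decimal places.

(-0.007, 0.050)

SE(b₁) = s/√Sₓₓ = 1.137/√6317 = 0.0143056.
df = n − 2 = 109.
t* = t_{0.025, 109} = 1.981967.
Margin = t* × SE = 1.981967 × 0.0143056 = 0.02835.
CI: 0.0217 ± 0.02835 → (-0.007, 0.050).
With 95% confidence, each one-unit increase in fertilizer application rate is associated with a change of between -0.007 and 0.050 tonnes/ha in crop yield.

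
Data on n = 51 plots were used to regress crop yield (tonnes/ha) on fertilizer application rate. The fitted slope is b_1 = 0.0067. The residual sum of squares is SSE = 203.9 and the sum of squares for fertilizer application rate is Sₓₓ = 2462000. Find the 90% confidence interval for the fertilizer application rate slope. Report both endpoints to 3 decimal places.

MSE = SSE/(n − 2) = 203.9/49 = 4.16122.
SE(b_1) = √(MSE/Sₓₓ) = √(4.16122/2462000) = 0.00130007.
df = n − 2 = 49.
t* = t_{0.05, 49} = 1.676551.
Margin = t* × SE = 1.676551 × 0.00130007 = 0.00218.
CI: 0.0067 ± 0.00218 → (0.005, 0.009).
With 90% confidence, each one-unit increase in fertilizer application rate is associated with a change of between 0.005 and 0.009 tonnes/ha in crop yield.

(0.005, 0.009)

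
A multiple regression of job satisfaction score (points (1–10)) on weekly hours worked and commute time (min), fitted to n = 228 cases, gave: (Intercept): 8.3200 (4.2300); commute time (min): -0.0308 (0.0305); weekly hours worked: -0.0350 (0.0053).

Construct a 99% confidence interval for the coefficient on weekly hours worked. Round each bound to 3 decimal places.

(-0.049, -0.021)

Read off: b = -0.0350, SE = 0.0053 for weekly hours worked.
df = n − k − 1 = 228 − 2 − 1 = 225.
t* = t_{0.005, 225} = 2.597856.
Margin = t* × SE = 2.597856 × 0.0053 = 0.01377.
CI: -0.0350 ± 0.01377 → (-0.049, -0.021).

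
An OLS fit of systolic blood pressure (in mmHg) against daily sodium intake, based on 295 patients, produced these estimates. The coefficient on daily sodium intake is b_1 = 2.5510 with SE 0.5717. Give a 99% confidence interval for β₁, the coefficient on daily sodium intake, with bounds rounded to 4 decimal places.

(1.0687, 4.0333)

df = n − 2 = 295 − 2 = 293.
t* = t_{0.005, 293} = 2.592713.
Margin = t* × SE = 2.592713 × 0.5717 = 1.482254.
CI: 2.5510 ± 1.482254 → (1.0687, 4.0333).
With 99% confidence, each one-unit increase in daily sodium intake is associated with a change of between 1.0687 and 4.0333 mmHg in systolic blood pressure.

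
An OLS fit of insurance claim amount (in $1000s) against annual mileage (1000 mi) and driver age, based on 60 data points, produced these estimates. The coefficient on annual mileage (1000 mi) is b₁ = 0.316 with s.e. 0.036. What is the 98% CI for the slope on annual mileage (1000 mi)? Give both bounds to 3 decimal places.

df = n − k − 1 = 60 − 2 − 1 = 57.
t* = t_{0.01, 57} = 2.393568.
Margin = t* × SE = 2.393568 × 0.036 = 0.08617.
CI: 0.316 ± 0.08617 → (0.230, 0.402).
With 98% confidence, each one-unit increase in annual mileage (1000 mi) is associated with a change of between 0.230 and 0.402 $1000s in insurance claim amount, holding the other predictors fixed.

(0.230, 0.402)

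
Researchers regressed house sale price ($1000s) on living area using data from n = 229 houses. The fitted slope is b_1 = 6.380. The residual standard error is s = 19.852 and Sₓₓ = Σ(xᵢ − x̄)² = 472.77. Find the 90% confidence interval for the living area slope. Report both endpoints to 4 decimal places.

SE(b_1) = s/√Sₓₓ = 19.852/√472.77 = 0.913018.
df = n − 2 = 227.
t* = t_{0.05, 227} = 1.651594.
Margin = t* × SE = 1.651594 × 0.913018 = 1.507935.
CI: 6.380 ± 1.507935 → (4.8721, 7.8879).
With 90% confidence, each one-unit increase in living area is associated with a change of between 4.8721 and 7.8879 $1000s in house sale price.

(4.8721, 7.8879)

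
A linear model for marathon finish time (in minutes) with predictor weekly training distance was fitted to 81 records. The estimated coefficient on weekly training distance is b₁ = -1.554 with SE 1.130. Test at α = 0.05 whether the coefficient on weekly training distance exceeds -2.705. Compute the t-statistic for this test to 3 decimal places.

H₀: β₁ = -2.705 vs H₁: β₁ > -2.705.
t = (b₁ − β₁⁰)/SE = (-1.554 − (-2.705)) / 1.130 = 1.019.
df = n − 2 = 81 − 2 = 79.
One-sided p ≈ 0.1558, which is ≥ 0.05, so fail to reject H₀.
The data do not give significant evidence that the true slope on weekly training distance exceeds -2.705 minutes per unit.

t = 1.019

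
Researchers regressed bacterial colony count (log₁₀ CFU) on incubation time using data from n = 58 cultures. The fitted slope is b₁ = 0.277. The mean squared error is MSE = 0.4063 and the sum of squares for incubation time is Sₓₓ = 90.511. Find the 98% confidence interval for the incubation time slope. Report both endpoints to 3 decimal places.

SE(b₁) = √(MSE/Sₓₓ) = √(0.4063/90.511) = 0.0669997.
df = n − 2 = 56.
t* = t_{0.01, 56} = 2.394801.
Margin = t* × SE = 2.394801 × 0.0669997 = 0.16045.
CI: 0.277 ± 0.16045 → (0.117, 0.437).
With 98% confidence, each one-unit increase in incubation time is associated with a change of between 0.117 and 0.437 log₁₀ CFU in bacterial colony count.

(0.117, 0.437)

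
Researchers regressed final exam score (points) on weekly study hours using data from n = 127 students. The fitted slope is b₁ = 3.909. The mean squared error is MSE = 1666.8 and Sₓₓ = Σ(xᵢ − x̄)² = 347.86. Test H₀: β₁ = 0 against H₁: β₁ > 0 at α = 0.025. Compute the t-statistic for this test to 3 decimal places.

t = 1.786

SE(b₁) = √(MSE/Sₓₓ) = √(1666.8/347.86) = 2.18897.
t = 3.909 / 2.18897 = 1.786.
df = n − 2 = 125.
One-sided p ≈ 0.0383, which is ≥ 0.025, so fail to reject H₀.
The data do not give significant evidence that the true slope on weekly study hours is positive.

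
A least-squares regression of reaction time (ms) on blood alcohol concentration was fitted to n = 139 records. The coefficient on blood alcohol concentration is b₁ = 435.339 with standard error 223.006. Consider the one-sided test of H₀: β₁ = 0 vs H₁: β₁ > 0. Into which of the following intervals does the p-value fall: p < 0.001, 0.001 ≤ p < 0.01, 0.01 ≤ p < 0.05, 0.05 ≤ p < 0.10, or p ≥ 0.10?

0.01 ≤ p < 0.05

t = 435.339 / 223.006 = 1.952.
df = n − 2 = 139 − 2 = 137.
One-sided p = P(T_{137} > t) ≈ 0.0265.
So 0.01 ≤ p < 0.05.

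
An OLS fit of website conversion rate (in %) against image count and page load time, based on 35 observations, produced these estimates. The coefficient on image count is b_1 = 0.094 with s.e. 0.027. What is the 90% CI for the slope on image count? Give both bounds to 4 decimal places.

df = n − k − 1 = 35 − 2 − 1 = 32.
t* = t_{0.05, 32} = 1.693889.
Margin = t* × SE = 1.693889 × 0.027 = 0.045735.
CI: 0.094 ± 0.045735 → (0.0483, 0.1397).
With 90% confidence, each one-unit increase in image count is associated with a change of between 0.0483 and 0.1397 % in website conversion rate, holding the other predictors fixed.

(0.0483, 0.1397)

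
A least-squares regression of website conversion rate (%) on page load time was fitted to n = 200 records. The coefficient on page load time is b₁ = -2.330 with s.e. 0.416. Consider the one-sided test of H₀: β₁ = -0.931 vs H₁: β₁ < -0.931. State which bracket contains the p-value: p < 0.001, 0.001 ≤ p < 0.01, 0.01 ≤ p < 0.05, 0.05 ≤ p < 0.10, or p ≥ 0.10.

p < 0.001

t = (-2.330 − (-0.931)) / 0.416 = -3.363.
df = n − 2 = 200 − 2 = 198.
One-sided p = P(T_{198} < t) ≈ 0.0005.
So p < 0.001.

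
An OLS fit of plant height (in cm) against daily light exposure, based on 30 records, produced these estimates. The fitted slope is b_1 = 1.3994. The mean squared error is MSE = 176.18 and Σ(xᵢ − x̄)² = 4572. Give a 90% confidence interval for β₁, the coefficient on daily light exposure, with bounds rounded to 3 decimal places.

(1.065, 1.733)

SE(b_1) = √(MSE/Sₓₓ) = √(176.18/4572) = 0.196302.
df = n − 2 = 28.
t* = t_{0.05, 28} = 1.701131.
Margin = t* × SE = 1.701131 × 0.196302 = 0.33394.
CI: 1.3994 ± 0.33394 → (1.065, 1.733).
With 90% confidence, each one-unit increase in daily light exposure is associated with a change of between 1.065 and 1.733 cm in plant height.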